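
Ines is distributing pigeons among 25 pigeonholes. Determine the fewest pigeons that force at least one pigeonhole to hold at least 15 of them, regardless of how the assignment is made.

With 350 pigeons one could put exactly 14 in each of the 25 pigeonholes, and no pigeonhole would reach 15.
By the pigeonhole principle, one more pigeon must land in a pigeonhole that already has 14, giving it 15.
So 25 × 14 + 1 = 351 pigeons are required.

351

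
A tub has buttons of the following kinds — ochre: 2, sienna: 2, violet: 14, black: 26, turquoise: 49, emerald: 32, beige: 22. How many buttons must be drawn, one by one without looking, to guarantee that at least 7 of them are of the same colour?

An adversary could hand out at most 6 buttons per colour (ochre, sienna run out sooner): 2 + 2 + 6 + 6 + 6 + 6 + 6 = 34 buttons and still no colour has 7.
By the pigeonhole principle, one more button lands in a colour already at 6, so 35 draws are enough and 34 are not.

35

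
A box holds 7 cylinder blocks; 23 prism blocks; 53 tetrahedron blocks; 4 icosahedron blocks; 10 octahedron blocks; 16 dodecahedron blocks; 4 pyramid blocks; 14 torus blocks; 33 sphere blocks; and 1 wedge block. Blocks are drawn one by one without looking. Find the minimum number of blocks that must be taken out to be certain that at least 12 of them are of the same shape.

82

By pigeonhole, put each drawn block into a box by shape. The largest draw with every box below 12 takes min(count, 11) from each shape; shapes with fewer than 11 contribute all they have.
Σ min(cᵢ, 11) = 7 + 11 + 11 + 4 + 10 + 11 + 4 + 11 + 11 + 1 = 81.
Draw number 81 + 1 = 82 must push one box to 12.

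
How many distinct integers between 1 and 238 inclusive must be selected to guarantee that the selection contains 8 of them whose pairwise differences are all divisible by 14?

Integers whose pairwise differences are multiples of 14 are exactly those sharing a remainder mod 14. By pigeonhole, the 14 residue classes mod 14 are the pigeonholes.
With 98 integers one could put 7 in each residue class and have no class reach 8.
The 99th integer pushes some class to 8, so 14·7 + 1 = 99.

99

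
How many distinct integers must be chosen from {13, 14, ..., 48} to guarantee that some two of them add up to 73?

A set avoiding the sum 73 can contain at most one of each pair {x, 73−x}, plus the 12 elements whose complement lies outside the range.
The integers 13, …, 36 (24 of them) are such a set: any two sum to at least 13+14 = 27 and at most 35+36 = 71 < 73.
Any 25th integer completes one of the 12 pairs, so 25 choices force a sum of 73.

25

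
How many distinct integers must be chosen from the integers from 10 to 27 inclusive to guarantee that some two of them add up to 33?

12

A set avoiding the sum 33 can contain at most one of each pair {x, 33−x}, plus the 4 elements whose complement lies outside the range.
The integers 17, …, 27 (11 of them) are such a set: any two sum to at least 17+18 = 35 > 33.
Any 12th integer completes one of the 7 pairs, so 12 choices force a sum of 33.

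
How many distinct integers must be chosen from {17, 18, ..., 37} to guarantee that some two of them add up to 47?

15

Group the elements by complementary pair {x, 47−x}: {17,30}, {18,29}, {19,28}, …, giving 7 two-element pairs and 7 integers whose partner 47−x falls outside [17,37].
Treating each of those 14 groups as a pigeonhole, one can pick one integer per group — 14 integers — with no two summing to 47.
The 15th integer lands in an occupied pair, forcing a sum of 47.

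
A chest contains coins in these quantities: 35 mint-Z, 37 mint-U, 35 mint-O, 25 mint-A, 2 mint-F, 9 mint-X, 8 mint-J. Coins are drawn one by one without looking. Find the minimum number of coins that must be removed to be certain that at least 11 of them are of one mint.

60

An adversary could hand out at most 10 coins per mint (mint-F, mint-X, mint-J run out sooner): 10 + 10 + 10 + 10 + 2 + 9 + 8 = 59 coins and still no mint has 11.
One more coin lands in a mint already at 10, so 60 draws are enough and 59 are not.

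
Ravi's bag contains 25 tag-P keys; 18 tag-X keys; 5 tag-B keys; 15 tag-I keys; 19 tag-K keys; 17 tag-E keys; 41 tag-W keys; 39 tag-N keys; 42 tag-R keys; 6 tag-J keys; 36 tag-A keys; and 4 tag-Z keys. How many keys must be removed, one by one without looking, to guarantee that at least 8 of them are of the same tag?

79

An adversary could hand out at most 7 keys per tag (tag-B, tag-J, tag-Z run out sooner): 7 + 7 + 5 + 7 + 7 + 7 + 7 + 7 + 7 + 6 + 7 + 4 = 78 keys and still no tag has 8.
One more key lands in a tag already at 7, so 79 draws are enough and 78 are not.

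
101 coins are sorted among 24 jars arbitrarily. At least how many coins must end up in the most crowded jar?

5

Pigeonhole: the 24 jars are the holes and the 101 coins are the pigeons.
If every jar held at most 4 coins, the total would be at most 24 × 4 = 96, which is less than 101.
So some jar holds at least ⌈101/24⌉ = 5 coins.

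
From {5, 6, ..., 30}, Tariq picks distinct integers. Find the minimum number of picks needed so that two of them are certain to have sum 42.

18

Group the elements by complementary pair {x, 42−x}: {12,30}, {13,29}, {14,28}, …, giving 9 two-element pairs; the single value 21 (it cannot pair with itself since the integers are distinct); and 7 integers whose partner 42−x falls outside [5,30].
Treating each of those 17 groups as a pigeonhole, one can pick one integer per group — 17 integers — with no two summing to 42.
The 18th integer lands in an occupied pair, forcing a sum of 42.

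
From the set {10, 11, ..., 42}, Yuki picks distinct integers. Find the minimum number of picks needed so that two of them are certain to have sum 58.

21

Group the elements by complementary pair {x, 58−x}: {16,42}, {17,41}, {18,40}, …, giving 13 two-element pairs, the single value 29 (it cannot pair with itself since the integers are distinct), and 6 integers whose partner 58−x falls outside [10,42].
By the pigeonhole principle, treating each of those 20 groups as a pigeonhole, one can pick one integer per group — 20 integers — with no two summing to 58.
The 21st integer lands in an occupied pair, forcing a sum of 58.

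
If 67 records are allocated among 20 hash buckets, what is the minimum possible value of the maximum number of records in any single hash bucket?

The 20 hash buckets are the holes and the 67 records are the pigeons.
If every hash bucket held at most 3 records, the total would be at most 20 × 3 = 60, which is less than 67.
So some hash bucket holds at least ⌈67/20⌉ = 4 records.

4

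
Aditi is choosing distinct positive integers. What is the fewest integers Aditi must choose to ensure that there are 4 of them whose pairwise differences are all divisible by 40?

Integers whose pairwise differences are multiples of 40 are exactly those sharing a remainder mod 40. The 40 residue classes mod 40 are the pigeonholes.
With 120 integers one could put 3 in each residue class and have no class reach 4.
The 121st integer pushes some class to 4, so 40·3 + 1 = 121.

121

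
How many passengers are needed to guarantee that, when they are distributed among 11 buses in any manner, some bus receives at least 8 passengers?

With 77 passengers one could put exactly 7 in each of the 11 buses, and no bus would reach 8.
By the pigeonhole principle, one more passenger must land in a bus that already has 7, giving it 8.
So 11 × 7 + 1 = 78 passengers are required.

78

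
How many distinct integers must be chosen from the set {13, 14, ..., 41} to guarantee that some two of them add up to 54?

Two chosen integers sum to 54 exactly when both halves of some pair {x, 54−x} with 13 ≤ x ≤ 54−x ≤ 41 are chosen — 14 such pairs.
The remaining 1 element (those with no distinct partner in range) can never complete a 54-sum, so the worst case takes all of them and one from each pair: 1 + 14 = 15.
By the pigeonhole principle, the 16th integer has to be the second member of some pair, so 15 + 1 = 16.

16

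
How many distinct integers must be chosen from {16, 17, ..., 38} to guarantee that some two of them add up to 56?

14

Two chosen integers sum to 56 exactly when both halves of some pair {x, 56−x} with 18 ≤ x ≤ 56−x ≤ 38 are chosen — 10 such pairs.
The remaining 3 elements (those with no distinct partner in range) can never complete a 56-sum, so the worst case takes all of them and one from each pair: 3 + 10 = 13.
The 14th integer has to be the second member of some pair, so 13 + 1 = 14.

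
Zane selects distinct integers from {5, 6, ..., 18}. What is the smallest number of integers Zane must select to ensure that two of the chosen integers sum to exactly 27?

10

Two chosen integers sum to 27 exactly when both halves of some pair {x, 27−x} with 9 ≤ x ≤ 27−x ≤ 18 are chosen — 5 such pairs.
The remaining 4 elements (those with no distinct partner in range) can never complete a 27-sum, so the worst case takes all of them and one from each pair: 4 + 5 = 9.
Pigeonhole: the 10th integer has to be the second member of some pair, so 9 + 1 = 10.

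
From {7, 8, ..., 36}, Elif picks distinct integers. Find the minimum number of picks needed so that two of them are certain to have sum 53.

Two chosen integers sum to 53 exactly when both halves of some pair {x, 53−x} with 17 ≤ x ≤ 53−x ≤ 36 are chosen — 10 such pairs.
The remaining 10 elements (those with no distinct partner in range) can never complete a 53-sum, so the worst case takes all of them and one from each pair: 10 + 10 = 20.
Pigeonhole: the 21st integer has to be the second member of some pair, so 20 + 1 = 21.

21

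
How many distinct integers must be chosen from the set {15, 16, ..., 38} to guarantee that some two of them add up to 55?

Group the elements by complementary pair {x, 55−x}: {17,38}, {18,37}, {19,36}, …, giving 11 two-element pairs and 2 integers whose partner 55−x falls outside [15,38].
Pigeonhole: treating each of those 13 groups as a pigeonhole, one can pick one integer per group — 13 integers — with no two summing to 55.
The 14th integer lands in an occupied pair, forcing a sum of 55.

14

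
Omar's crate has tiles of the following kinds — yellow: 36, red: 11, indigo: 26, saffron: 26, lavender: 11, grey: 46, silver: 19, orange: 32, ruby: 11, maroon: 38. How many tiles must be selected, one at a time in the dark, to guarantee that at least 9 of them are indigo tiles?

239

In the worst case for collecting indigo tiles, every non-indigo tile comes out first.
There are 36 + 11 + 26 + 11 + 46 + 19 + 32 + 11 + 38 = 230 non-indigo tiles altogether.
After those, each further tile must be indigo, so 230 + 9 = 239 draws guarantee 9 indigo tiles.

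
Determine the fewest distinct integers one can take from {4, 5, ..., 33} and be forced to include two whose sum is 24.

Two chosen integers sum to 24 exactly when both halves of some pair {x, 24−x} with 4 ≤ x ≤ 24−x ≤ 20 are chosen — 8 such pairs.
The remaining 14 elements (those with no distinct partner in range) can never complete a 24-sum, so the worst case takes all of them and one from each pair: 14 + 8 = 22.
By pigeonhole, the 23rd integer has to be the second member of some pair, so 22 + 1 = 23.

23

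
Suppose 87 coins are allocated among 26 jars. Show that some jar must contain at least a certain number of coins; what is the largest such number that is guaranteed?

By the pigeonhole principle, the 26 jars are the holes and the 87 coins are the pigeons.
If every jar held at most 3 coins, the total would be at most 26 × 3 = 78, which is less than 87.
So some jar holds at least ⌈87/26⌉ = 4 coins.

4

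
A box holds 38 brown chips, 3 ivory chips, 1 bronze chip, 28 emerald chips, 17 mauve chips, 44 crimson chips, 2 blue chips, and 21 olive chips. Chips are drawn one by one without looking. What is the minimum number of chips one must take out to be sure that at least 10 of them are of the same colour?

The 8 colours are the holes; the chips drawn are the pigeons.
To avoid 10 of any one colour, the worst case takes at most 9 of each colour, or every chip of a colour that has fewer than 9.
That gives 9 + 3 + 1 + 9 + 9 + 9 + 2 + 9 = 51 chips with no colour reaching 10.
The next chip forces some colour to 10, so 51 + 1 = 52.

52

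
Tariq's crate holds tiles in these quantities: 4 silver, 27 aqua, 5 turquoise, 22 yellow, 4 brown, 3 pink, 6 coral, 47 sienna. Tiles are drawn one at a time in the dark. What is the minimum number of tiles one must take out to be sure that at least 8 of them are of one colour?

44

The 8 colours are the holes; the tiles drawn are the pigeons.
To avoid 8 of any one colour, the worst case takes at most 7 of each colour, or every tile of a colour that has fewer than 7.
That gives 4 + 7 + 5 + 7 + 4 + 3 + 6 + 7 = 43 tiles with no colour reaching 8.
The next tile forces some colour to 8, so 43 + 1 = 44.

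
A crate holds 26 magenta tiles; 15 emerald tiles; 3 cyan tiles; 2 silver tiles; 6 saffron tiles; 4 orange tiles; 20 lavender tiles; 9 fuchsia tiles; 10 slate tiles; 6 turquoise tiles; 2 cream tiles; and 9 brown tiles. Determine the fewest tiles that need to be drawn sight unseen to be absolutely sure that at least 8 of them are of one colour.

66

An adversary could hand out at most 7 tiles per colour (6 colours run out sooner): 7 + 7 + 3 + 2 + 6 + 4 + 7 + 7 + 7 + 6 + 2 + 7 = 65 tiles and still no colour has 8.
One more tile lands in a colour already at 7, so 66 draws are enough and 65 are not.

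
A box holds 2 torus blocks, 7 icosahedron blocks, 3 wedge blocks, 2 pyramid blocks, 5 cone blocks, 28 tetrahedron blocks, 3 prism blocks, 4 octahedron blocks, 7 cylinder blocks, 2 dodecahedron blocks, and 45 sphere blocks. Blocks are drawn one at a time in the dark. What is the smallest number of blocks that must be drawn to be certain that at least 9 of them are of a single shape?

Pigeonhole: put each drawn block into a box by shape. The largest draw with every box below 9 takes min(count, 8) from each shape; shapes with fewer than 8 contribute all they have.
Σ min(cᵢ, 8) = 2 + 7 + 3 + 2 + 5 + 8 + 3 + 4 + 7 + 2 + 8 = 51.
Draw number 51 + 1 = 52 must push one box to 9.

52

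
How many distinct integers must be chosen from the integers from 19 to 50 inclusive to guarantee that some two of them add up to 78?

Two chosen integers sum to 78 exactly when both halves of some pair {x, 78−x} with 28 ≤ x ≤ 78−x ≤ 50 are chosen — 11 such pairs.
The remaining 10 elements (those with no distinct partner in range) can never complete a 78-sum, so the worst case takes all of them and one from each pair: 10 + 11 = 21.
The 22nd integer has to be the second member of some pair, so 21 + 1 = 22.

22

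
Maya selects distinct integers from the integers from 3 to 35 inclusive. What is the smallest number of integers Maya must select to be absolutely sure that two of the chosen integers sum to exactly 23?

25

Two chosen integers sum to 23 exactly when both halves of some pair {x, 23−x} with 3 ≤ x ≤ 23−x ≤ 20 are chosen — 9 such pairs.
The remaining 15 elements (those with no distinct partner in range) can never complete a 23-sum, so the worst case takes all of them and one from each pair: 15 + 9 = 24.
The 25th integer has to be the second member of some pair, so 24 + 1 = 25.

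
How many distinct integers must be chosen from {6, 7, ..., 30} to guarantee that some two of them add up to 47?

A set avoiding the sum 47 can contain at most one of each pair {x, 47−x}, plus the 11 elements whose complement lies outside the range.
The integers 6, …, 23 (18 of them) are such a set: any two sum to at least 6+7 = 13 and at most 22+23 = 45 < 47.
Any 19th integer completes one of the 7 pairs, so 19 choices force a sum of 47.

19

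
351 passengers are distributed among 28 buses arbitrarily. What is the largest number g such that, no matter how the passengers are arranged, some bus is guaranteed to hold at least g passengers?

13

The 28 buses are the holes and the 351 passengers are the pigeons.
If every bus held at most 12 passengers, the total would be at most 28 × 12 = 336, which is less than 351.
So some bus holds at least ⌈351/28⌉ = 13 passengers.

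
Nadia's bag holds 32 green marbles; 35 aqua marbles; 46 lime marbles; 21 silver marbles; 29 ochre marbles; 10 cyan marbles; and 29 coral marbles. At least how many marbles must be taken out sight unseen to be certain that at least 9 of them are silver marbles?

190

In the worst case for collecting silver marbles, every non-silver marble comes out first.
There are 32 + 35 + 46 + 29 + 10 + 29 = 181 non-silver marbles altogether.
After those, each further marble must be silver, so 181 + 9 = 190 draws guarantee 9 silver marbles.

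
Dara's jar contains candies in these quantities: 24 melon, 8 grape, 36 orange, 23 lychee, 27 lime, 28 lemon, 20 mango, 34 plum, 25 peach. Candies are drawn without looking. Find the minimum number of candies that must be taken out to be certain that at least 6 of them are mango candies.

211

In the worst case for collecting mango candies, every non-mango candy comes out first.
There are 24 + 8 + 36 + 23 + 27 + 28 + 34 + 25 = 205 non-mango candies altogether.
After those, each further candy must be mango, so 205 + 6 = 211 draws guarantee 6 mango candies.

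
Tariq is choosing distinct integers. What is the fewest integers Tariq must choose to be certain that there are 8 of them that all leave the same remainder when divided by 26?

183

The 26 residue classes mod 26 are the pigeonholes.
With 182 integers one could put 7 in each residue class and have no class reach 8.
The 183rd integer pushes some class to 8, so 26·7 + 1 = 183.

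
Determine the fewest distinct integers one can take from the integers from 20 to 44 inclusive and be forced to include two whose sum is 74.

Two chosen integers sum to 74 exactly when both halves of some pair {x, 74−x} with 30 ≤ x ≤ 74−x ≤ 44 are chosen — 7 such pairs.
The remaining 11 elements (those with no distinct partner in range) can never complete a 74-sum, so the worst case takes all of them and one from each pair: 11 + 7 = 18.
The 19th integer has to be the second member of some pair, so 18 + 1 = 19.

19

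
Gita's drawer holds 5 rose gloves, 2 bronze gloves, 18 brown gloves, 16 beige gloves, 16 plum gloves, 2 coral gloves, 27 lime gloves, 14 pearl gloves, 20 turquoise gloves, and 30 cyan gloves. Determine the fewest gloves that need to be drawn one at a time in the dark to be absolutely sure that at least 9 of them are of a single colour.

An adversary could hand out at most 8 gloves per colour (rose, bronze, coral run out sooner): 5 + 2 + 8 + 8 + 8 + 2 + 8 + 8 + 8 + 8 = 65 gloves and still no colour has 9.
By the pigeonhole principle, one more glove lands in a colour already at 8, so 66 draws are enough and 65 are not.

66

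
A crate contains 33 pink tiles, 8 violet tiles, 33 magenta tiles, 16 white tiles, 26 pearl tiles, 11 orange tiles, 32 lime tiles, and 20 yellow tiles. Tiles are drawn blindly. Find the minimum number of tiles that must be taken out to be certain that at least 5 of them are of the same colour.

33

By the pigeonhole principle, put each drawn tile into a box by colour. The largest draw with every box below 5 takes min(count, 4) from each colour.
Σ min(cᵢ, 4) = 4 + 4 + 4 + 4 + 4 + 4 + 4 + 4 = 32.
Draw number 32 + 1 = 33 must push one box to 5.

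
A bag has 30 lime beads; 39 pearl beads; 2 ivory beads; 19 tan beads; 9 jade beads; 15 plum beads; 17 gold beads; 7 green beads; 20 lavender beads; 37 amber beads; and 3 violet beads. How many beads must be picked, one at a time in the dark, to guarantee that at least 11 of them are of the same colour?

Put each drawn bead into a box by colour. The largest draw with every box below 11 takes min(count, 10) from each colour; colours with fewer than 10 contribute all they have.
Σ min(cᵢ, 10) = 10 + 10 + 2 + 10 + 9 + 10 + 10 + 7 + 10 + 10 + 3 = 91.
Draw number 91 + 1 = 92 must push one box to 11.

92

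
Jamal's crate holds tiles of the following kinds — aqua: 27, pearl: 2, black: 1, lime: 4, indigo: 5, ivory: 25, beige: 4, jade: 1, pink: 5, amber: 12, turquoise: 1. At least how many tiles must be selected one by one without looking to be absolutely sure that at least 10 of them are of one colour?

An adversary could hand out at most 9 tiles per colour (8 colours run out sooner): 9 + 2 + 1 + 4 + 5 + 9 + 4 + 1 + 5 + 9 + 1 = 50 tiles and still no colour has 10.
Pigeonhole: one more tile lands in a colour already at 9, so 51 draws are enough and 50 are not.

51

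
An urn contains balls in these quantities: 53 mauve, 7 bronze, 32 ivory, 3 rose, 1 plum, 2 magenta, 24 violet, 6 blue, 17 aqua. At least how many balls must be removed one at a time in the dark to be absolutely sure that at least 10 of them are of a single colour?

56

An adversary could hand out at most 9 balls per colour (5 colours run out sooner): 9 + 7 + 9 + 3 + 1 + 2 + 9 + 6 + 9 = 55 balls and still no colour has 10.
By pigeonhole, one more ball lands in a colour already at 9, so 56 draws are enough and 55 are not.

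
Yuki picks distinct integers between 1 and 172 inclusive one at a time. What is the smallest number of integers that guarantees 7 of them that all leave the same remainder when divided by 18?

By pigeonhole, the 18 residue classes mod 18 are the pigeonholes.
With 108 integers one could put 6 in each residue class and have no class reach 7.
The 109th integer pushes some class to 7, so 18·6 + 1 = 109.

109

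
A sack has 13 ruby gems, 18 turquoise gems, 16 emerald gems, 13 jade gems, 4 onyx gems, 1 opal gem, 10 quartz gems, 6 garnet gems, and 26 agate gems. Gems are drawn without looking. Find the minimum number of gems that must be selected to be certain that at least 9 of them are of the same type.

60

By the pigeonhole principle, the 9 types are the holes; the gems drawn are the pigeons.
To avoid 9 of any one type, the worst case takes at most 8 of each type, or every gem of a type that has fewer than 8.
That gives 8 + 8 + 8 + 8 + 4 + 1 + 8 + 6 + 8 = 59 gems with no type reaching 9.
The next gem forces some type to 9, so 59 + 1 = 60.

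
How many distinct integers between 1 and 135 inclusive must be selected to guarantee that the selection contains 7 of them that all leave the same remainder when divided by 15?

91

By the pigeonhole principle, the 15 residue classes mod 15 are the pigeonholes.
With 90 integers one could put 6 in each residue class and have no class reach 7.
The 91st integer pushes some class to 7, so 15·6 + 1 = 91.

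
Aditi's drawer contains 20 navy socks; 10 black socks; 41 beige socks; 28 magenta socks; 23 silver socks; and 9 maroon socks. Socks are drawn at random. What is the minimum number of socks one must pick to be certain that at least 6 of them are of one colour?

An adversary could hand out at most 5 socks per colour: 5 + 5 + 5 + 5 + 5 + 5 = 30 socks and still no colour has 6.
By pigeonhole, one more sock lands in a colour already at 5, so 31 draws are enough and 30 are not.

31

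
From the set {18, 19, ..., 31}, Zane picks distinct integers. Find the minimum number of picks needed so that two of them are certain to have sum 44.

11

Group the elements by complementary pair {x, 44−x}: {18,26}, {19,25}, {20,24}, …, giving 4 two-element pairs, the single value 22 (it cannot pair with itself since the integers are distinct), and 5 integers whose partner 44−x falls outside [18,31].
Treating each of those 10 groups as a pigeonhole, one can pick one integer per group — 10 integers — with no two summing to 44.
The 11th integer lands in an occupied pair, forcing a sum of 44.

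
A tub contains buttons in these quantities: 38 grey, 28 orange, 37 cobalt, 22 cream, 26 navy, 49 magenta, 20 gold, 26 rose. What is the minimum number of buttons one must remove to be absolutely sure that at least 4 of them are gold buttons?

230

In the worst case for collecting gold buttons, every non-gold button comes out first.
There are 38 + 28 + 37 + 22 + 26 + 49 + 26 = 226 non-gold buttons altogether.
After those, each further button must be gold, so 226 + 4 = 230 draws guarantee 4 gold buttons.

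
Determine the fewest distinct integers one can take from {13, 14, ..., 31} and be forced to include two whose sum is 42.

Group the elements by complementary pair {x, 42−x}: {13,29}, {14,28}, {15,27}, …, giving 8 two-element pairs, the single value 21 (it cannot pair with itself since the integers are distinct), and 2 integers whose partner 42−x falls outside [13,31].
Treating each of those 11 groups as a pigeonhole, one can pick one integer per group — 11 integers — with no two summing to 42.
The 12th integer lands in an occupied pair, forcing a sum of 42.

12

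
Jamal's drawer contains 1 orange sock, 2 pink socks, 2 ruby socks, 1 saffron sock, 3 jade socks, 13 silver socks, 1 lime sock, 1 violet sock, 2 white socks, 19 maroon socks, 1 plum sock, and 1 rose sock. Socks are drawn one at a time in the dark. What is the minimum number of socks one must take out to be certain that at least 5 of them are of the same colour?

24

Put each drawn sock into a box by colour. The largest draw with every box below 5 takes min(count, 4) from each colour; colours with fewer than 4 contribute all they have.
Σ min(cᵢ, 4) = 1 + 2 + 2 + 1 + 3 + 4 + 1 + 1 + 2 + 4 + 1 + 1 = 23.
Draw number 23 + 1 = 24 must push one box to 5.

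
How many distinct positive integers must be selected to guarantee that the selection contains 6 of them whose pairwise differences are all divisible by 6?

31

Integers whose pairwise differences are multiples of 6 are exactly those sharing a remainder mod 6. By the pigeonhole principle, the 6 residue classes mod 6 are the pigeonholes.
With 30 integers one could put 5 in each residue class and have no class reach 6.
The 31st integer pushes some class to 6, so 6·5 + 1 = 31.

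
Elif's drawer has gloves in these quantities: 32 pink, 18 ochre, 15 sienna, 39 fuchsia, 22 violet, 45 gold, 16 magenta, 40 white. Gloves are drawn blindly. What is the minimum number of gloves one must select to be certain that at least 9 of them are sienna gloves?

221

In the worst case for collecting sienna gloves, every non-sienna glove comes out first.
There are 32 + 18 + 39 + 22 + 45 + 16 + 40 = 212 non-sienna gloves altogether.
After those, each further glove must be sienna, so 212 + 9 = 221 draws guarantee 9 sienna gloves.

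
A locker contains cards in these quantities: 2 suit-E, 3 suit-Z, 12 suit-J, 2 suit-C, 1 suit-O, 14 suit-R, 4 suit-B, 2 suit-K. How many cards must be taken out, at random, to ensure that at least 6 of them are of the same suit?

25

An adversary could hand out at most 5 cards per suit (6 suits run out sooner): 2 + 3 + 5 + 2 + 1 + 5 + 4 + 2 = 24 cards and still no suit has 6.
By the pigeonhole principle, one more card lands in a suit already at 5, so 25 draws are enough and 24 are not.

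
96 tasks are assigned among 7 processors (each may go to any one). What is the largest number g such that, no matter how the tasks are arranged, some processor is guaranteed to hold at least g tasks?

14

By pigeonhole, the 7 processors are the holes and the 96 tasks are the pigeons.
If every processor held at most 13 tasks, the total would be at most 7 × 13 = 91, which is less than 96.
So some processor holds at least ⌈96/7⌉ = 14 tasks.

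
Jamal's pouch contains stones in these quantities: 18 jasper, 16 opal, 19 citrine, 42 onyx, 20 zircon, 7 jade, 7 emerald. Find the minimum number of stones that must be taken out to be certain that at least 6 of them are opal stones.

119

In the worst case for collecting opal stones, every non-opal stone comes out first.
There are 18 + 19 + 42 + 20 + 7 + 7 = 113 non-opal stones altogether.
After those, each further stone must be opal, so 113 + 6 = 119 draws guarantee 6 opal stones.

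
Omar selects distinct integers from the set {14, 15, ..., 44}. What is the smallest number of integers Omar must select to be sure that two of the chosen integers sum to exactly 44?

Two chosen integers sum to 44 exactly when both halves of some pair {x, 44−x} with 14 ≤ x ≤ 44−x ≤ 30 are chosen — 8 such pairs.
The remaining 15 elements (those with no distinct partner in range) can never complete a 44-sum, so the worst case takes all of them and one from each pair: 15 + 8 = 23.
By pigeonhole, the 24th integer has to be the second member of some pair, so 23 + 1 = 24.

24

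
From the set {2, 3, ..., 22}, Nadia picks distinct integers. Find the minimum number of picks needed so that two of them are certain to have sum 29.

A set avoiding the sum 29 can contain at most one of each pair {x, 29−x}, plus the 5 elements whose complement lies outside the range.
The integers 2, …, 14 (13 of them) are such a set: any two sum to at least 2+3 = 5 and at most 13+14 = 27 < 29.
Pigeonhole: any 14th integer completes one of the 8 pairs, so 14 choices force a sum of 29.

14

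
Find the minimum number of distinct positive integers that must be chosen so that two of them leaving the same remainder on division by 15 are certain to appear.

16

The 15 residue classes mod 15 are the pigeonholes.
With 15 integers one could put 1 in each residue class and have no class reach 2.
The 16th integer pushes some class to 2, so 15·1 + 1 = 16.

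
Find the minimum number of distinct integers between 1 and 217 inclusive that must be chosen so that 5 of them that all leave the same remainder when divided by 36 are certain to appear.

By pigeonhole, the 36 residue classes mod 36 are the pigeonholes.
With 144 integers one could put 4 in each residue class and have no class reach 5.
The 145th integer pushes some class to 5, so 36·4 + 1 = 145.

145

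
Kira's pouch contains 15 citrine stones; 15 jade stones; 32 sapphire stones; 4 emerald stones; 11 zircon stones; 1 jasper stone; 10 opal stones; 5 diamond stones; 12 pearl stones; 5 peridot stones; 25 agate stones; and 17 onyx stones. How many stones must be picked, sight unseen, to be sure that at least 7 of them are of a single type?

The 12 types are the holes; the stones drawn are the pigeons.
To avoid 7 of any one type, the worst case takes at most 6 of each type, or every stone of a type that has fewer than 6.
That gives 6 + 6 + 6 + 4 + 6 + 1 + 6 + 5 + 6 + 5 + 6 + 6 = 63 stones with no type reaching 7.
The next stone forces some type to 7, so 63 + 1 = 64.

64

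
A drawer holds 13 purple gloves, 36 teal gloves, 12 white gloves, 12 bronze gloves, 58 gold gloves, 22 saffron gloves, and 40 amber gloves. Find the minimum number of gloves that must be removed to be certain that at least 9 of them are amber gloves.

162

In the worst case for collecting amber gloves, every non-amber glove comes out first.
There are 13 + 36 + 12 + 12 + 58 + 22 = 153 non-amber gloves altogether.
After those, each further glove must be amber, so 153 + 9 = 162 draws guarantee 9 amber gloves.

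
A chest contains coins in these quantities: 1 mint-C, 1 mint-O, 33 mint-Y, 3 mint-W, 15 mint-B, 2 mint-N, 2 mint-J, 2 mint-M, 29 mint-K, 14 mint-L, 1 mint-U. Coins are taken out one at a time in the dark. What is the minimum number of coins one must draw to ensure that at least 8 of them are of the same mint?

Pigeonhole: the 11 mints are the holes; the coins drawn are the pigeons.
To avoid 8 of any one mint, the worst case takes at most 7 of each mint, or every coin of a mint that has fewer than 7.
That gives 1 + 1 + 7 + 3 + 7 + 2 + 2 + 2 + 7 + 7 + 1 = 40 coins with no mint reaching 8.
The next coin forces some mint to 8, so 40 + 1 = 41.

41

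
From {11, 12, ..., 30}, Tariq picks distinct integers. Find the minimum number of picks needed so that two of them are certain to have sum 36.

14

A set avoiding the sum 36 can contain at most one of each pair {x, 36−x}, plus the 6 elements whose complement lies outside the range or equal to its own complement.
The integers 18, …, 30 (13 of them) are such a set: any two sum to at least 18+19 = 37 > 36.
Any 14th integer completes one of the 7 pairs, so 14 choices force a sum of 36.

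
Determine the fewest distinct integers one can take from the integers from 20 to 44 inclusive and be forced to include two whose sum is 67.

15

Group the elements by complementary pair {x, 67−x}: {23,44}, {24,43}, {25,42}, …, giving 11 two-element pairs and 3 integers whose partner 67−x falls outside [20,44].
Treating each of those 14 groups as a pigeonhole, one can pick one integer per group — 14 integers — with no two summing to 67.
The 15th integer lands in an occupied pair, forcing a sum of 67.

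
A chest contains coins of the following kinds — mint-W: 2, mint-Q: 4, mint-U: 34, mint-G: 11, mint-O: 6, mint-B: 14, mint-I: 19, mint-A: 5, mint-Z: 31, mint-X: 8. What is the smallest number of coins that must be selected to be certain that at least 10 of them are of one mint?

71

The 10 mints are the holes; the coins drawn are the pigeons.
To avoid 10 of any one mint, the worst case takes at most 9 of each mint, or every coin of a mint that has fewer than 9.
That gives 2 + 4 + 9 + 9 + 6 + 9 + 9 + 5 + 9 + 8 = 70 coins with no mint reaching 10.
The next coin forces some mint to 10, so 70 + 1 = 71.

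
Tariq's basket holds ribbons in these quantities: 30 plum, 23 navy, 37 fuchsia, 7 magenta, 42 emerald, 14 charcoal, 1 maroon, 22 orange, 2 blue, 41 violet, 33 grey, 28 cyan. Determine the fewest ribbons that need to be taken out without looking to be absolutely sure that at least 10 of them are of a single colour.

92

The 12 colours are the holes; the ribbons drawn are the pigeons.
To avoid 10 of any one colour, the worst case takes at most 9 of each colour, or every ribbon of a colour that has fewer than 9.
That gives 9 + 9 + 9 + 7 + 9 + 9 + 1 + 9 + 2 + 9 + 9 + 9 = 91 ribbons with no colour reaching 10.
The next ribbon forces some colour to 10, so 91 + 1 = 92.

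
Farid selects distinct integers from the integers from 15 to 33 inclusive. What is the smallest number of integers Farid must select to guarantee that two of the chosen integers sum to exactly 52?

A set avoiding the sum 52 can contain at most one of each pair {x, 52−x}, plus the 5 elements whose complement lies outside the range or equal to its own complement.
The integers 15, …, 26 (12 of them) are such a set: any two sum to at least 15+16 = 31 and at most 25+26 = 51 < 52.
Any 13th integer completes one of the 7 pairs, so 13 choices force a sum of 52.

13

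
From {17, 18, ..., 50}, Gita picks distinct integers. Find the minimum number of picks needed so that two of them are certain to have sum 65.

19

Two chosen integers sum to 65 exactly when both halves of some pair {x, 65−x} with 17 ≤ x ≤ 65−x ≤ 48 are chosen — 16 such pairs.
The remaining 2 elements (those with no distinct partner in range) can never complete a 65-sum, so the worst case takes all of them and one from each pair: 2 + 16 = 18.
The 19th integer has to be the second member of some pair, so 18 + 1 = 19.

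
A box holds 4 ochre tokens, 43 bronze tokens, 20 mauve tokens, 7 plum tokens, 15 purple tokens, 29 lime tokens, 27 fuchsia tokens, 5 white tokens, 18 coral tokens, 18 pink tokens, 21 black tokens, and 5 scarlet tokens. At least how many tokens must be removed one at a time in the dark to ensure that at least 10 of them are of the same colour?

94

Put each drawn token into a box by colour. The largest draw with every box below 10 takes min(count, 9) from each colour; colours with fewer than 9 contribute all they have.
Σ min(cᵢ, 9) = 4 + 9 + 9 + 7 + 9 + 9 + 9 + 5 + 9 + 9 + 9 + 5 = 93.
Draw number 93 + 1 = 94 must push one box to 10.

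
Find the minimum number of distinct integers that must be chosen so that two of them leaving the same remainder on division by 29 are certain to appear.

30

The 29 residue classes mod 29 are the pigeonholes.
With 29 integers one could put 1 in each residue class and have no class reach 2.
The 30th integer pushes some class to 2, so 29·1 + 1 = 30.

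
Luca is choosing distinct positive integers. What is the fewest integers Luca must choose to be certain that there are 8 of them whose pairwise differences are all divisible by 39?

Integers whose pairwise differences are multiples of 39 are exactly those sharing a remainder mod 39. The 39 residue classes mod 39 are the pigeonholes.
With 273 integers one could put 7 in each residue class and have no class reach 8.
The 274th integer pushes some class to 8, so 39·7 + 1 = 274.

274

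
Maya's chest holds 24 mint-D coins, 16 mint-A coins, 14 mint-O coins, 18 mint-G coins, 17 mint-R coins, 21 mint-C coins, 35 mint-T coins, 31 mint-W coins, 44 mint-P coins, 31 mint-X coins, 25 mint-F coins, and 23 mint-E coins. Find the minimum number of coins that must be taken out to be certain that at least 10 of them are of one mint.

109

An adversary could hand out at most 9 coins per mint: 9 + 9 + 9 + 9 + 9 + 9 + 9 + 9 + 9 + 9 + 9 + 9 = 108 coins and still no mint has 10.
By the pigeonhole principle, one more coin lands in a mint already at 9, so 109 draws are enough and 108 are not.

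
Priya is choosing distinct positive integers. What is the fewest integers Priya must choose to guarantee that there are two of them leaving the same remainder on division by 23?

24

The 23 residue classes mod 23 are the pigeonholes.
With 23 integers one could put 1 in each residue class and have no class reach 2.
The 24th integer pushes some class to 2, so 23·1 + 1 = 24.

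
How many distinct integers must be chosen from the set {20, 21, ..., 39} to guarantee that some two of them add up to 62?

13

A set avoiding the sum 62 can contain at most one of each pair {x, 62−x}, plus the 4 elements whose complement lies outside the range or equal to its own complement.
The integers 20, …, 31 (12 of them) are such a set: any two sum to at least 20+21 = 41 and at most 30+31 = 61 < 62.
By the pigeonhole principle, any 13th integer completes one of the 8 pairs, so 13 choices force a sum of 62.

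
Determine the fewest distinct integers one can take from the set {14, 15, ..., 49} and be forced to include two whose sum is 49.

26

A set avoiding the sum 49 can contain at most one of each pair {x, 49−x}, plus the 14 elements whose complement lies outside the range.
The integers 25, …, 49 (25 of them) are such a set: any two sum to at least 25+26 = 51 > 49.
By pigeonhole, any 26th integer completes one of the 11 pairs, so 26 choices force a sum of 49.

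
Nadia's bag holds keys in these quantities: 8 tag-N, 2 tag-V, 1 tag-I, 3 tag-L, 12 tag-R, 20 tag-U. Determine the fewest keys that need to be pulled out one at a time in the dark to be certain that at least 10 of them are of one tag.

An adversary could hand out at most 9 keys per tag (4 tags run out sooner): 8 + 2 + 1 + 3 + 9 + 9 = 32 keys and still no tag has 10.
By pigeonhole, one more key lands in a tag already at 9, so 33 draws are enough and 32 are not.

33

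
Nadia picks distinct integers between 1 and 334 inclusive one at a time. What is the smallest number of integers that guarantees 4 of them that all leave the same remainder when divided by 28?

85

By pigeonhole, the 28 residue classes mod 28 are the pigeonholes.
With 84 integers one could put 3 in each residue class and have no class reach 4.
The 85th integer pushes some class to 4, so 28·3 + 1 = 85.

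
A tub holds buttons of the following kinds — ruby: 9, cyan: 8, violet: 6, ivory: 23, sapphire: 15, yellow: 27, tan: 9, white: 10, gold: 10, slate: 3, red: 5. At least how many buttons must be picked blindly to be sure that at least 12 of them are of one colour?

Put each drawn button into a box by colour. The largest draw with every box below 12 takes min(count, 11) from each colour; colours with fewer than 11 contribute all they have.
Σ min(cᵢ, 11) = 9 + 8 + 6 + 11 + 11 + 11 + 9 + 10 + 10 + 3 + 5 = 93.
Draw number 93 + 1 = 94 must push one box to 12.

94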